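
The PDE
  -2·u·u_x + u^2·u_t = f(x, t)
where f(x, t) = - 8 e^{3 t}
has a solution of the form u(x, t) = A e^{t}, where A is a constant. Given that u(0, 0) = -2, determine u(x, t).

Substitute the ansatz u = A e^{t} into the left-hand side.
Derivatives of the ansatz:
  u_x = 0
  u_t = A e^{t}
Term by term:
  -2·u·u_x = 0
  u^2·u_t = A^{3} e^{3 t}
So the left-hand side equals
  A^{3} e^{3 t}
This must equal f(x, t) = - 8 e^{3 t} identically.
Matching coefficients of the independent functions:
  [e^{3 t}]:  A^{3} = -8
Solving: A = -2.
Check against the point condition:
  u(0, 0) = -2  ⟹  A = -2  ✓
Hence u(x, t) = - 2 e^{t}.

Answer: u(x, t) = - 2 e^{t}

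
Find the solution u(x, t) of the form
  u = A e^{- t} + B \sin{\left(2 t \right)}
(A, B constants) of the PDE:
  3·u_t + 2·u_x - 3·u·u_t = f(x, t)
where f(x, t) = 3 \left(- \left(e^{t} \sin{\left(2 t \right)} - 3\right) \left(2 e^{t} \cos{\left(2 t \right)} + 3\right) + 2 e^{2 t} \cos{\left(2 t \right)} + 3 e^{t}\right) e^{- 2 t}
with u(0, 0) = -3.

Substitute the ansatz u = A e^{- t} + B \sin{\left(2 t \right)} into the left-hand side.
Derivatives of the ansatz:
  u_t = - A e^{- t} + 2 B \cos{\left(2 t \right)}
  u_x = 0
Term by term:
  3·u_t = - 3 A e^{- t} + 6 B \cos{\left(2 t \right)}
  2·u_x = 0
  -3·u·u_t = 3 A^{2} e^{- 2 t} + 3 A B e^{- t} \sin{\left(2 t \right)} - 6 A B e^{- t} \cos{\left(2 t \right)} - 6 B^{2} \sin{\left(2 t \right)} \cos{\left(2 t \right)}
So the left-hand side equals
  3 A^{2} e^{- 2 t} + 3 A B e^{- t} \sin{\left(2 t \right)} - 6 A B e^{- t} \cos{\left(2 t \right)} - 3 A e^{- t} - 6 B^{2} \sin{\left(2 t \right)} \cos{\left(2 t \right)} + 6 B \cos{\left(2 t \right)}
This must equal f(x, t) identically; expanded, f = - 6 \sin{\left(2 t \right)} \cos{\left(2 t \right)} + 6 \cos{\left(2 t \right)} - 9 e^{- t} \sin{\left(2 t \right)} + 18 e^{- t} \cos{\left(2 t \right)} + 9 e^{- t} + 27 e^{- 2 t}.
Matching coefficients of the independent functions:
  [e^{- t} \sin{\left(2 t \right)}]:  3 A B = -9
  [e^{- t} \cos{\left(2 t \right)}]:  - 6 A B = 18
  [\sin{\left(2 t \right)} \cos{\left(2 t \right)}]:  - 6 B^{2} = -6
  [e^{- 2 t}]:  3 A^{2} = 27
  [e^{- t}]:  - 3 A = 9
  [\cos{\left(2 t \right)}]:  6 B = 6
Solving: A = -3, B = 1.
Check against the point condition:
  u(0, 0) = -3  ⟹  A = -3  ✓
Hence u(x, t) = \sin{\left(2 t \right)} - 3 e^{- t}.

Answer: u(x, t) = \sin{\left(2 t \right)} - 3 e^{- t}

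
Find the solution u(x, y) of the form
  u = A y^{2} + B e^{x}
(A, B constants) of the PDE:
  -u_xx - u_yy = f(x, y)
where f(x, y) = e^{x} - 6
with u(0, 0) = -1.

Answer: u(x, y) = 3 y^{2} - e^{x}

Derivation:
Substitute the ansatz u = A y^{2} + B e^{x} into the left-hand side.
Derivatives of the ansatz:
  u_xx = B e^{x}
  u_yy = 2 A
Term by term:
  -u_xx = - B e^{x}
  -u_yy = - 2 A
So the left-hand side equals
  - 2 A - B e^{x}
This must equal f(x, y) = e^{x} - 6 identically.
Matching coefficients of the independent functions:
  [constant term]:  - 2 A = -6
  [e^{x}]:  - B = 1
Solving: A = 3, B = -1.
Check against the point condition:
  u(0, 0) = -1  ⟹  B = -1  ✓
Hence u(x, y) = 3 y^{2} - e^{x}.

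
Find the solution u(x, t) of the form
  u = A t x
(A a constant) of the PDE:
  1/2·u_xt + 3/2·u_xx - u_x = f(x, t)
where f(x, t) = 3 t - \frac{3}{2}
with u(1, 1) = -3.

Substitute the ansatz u = A t x into the left-hand side.
Derivatives of the ansatz:
  u_xt = A
  u_xx = 0
  u_x = A t
Term by term:
  1/2·u_xt = \frac{A}{2}
  3/2·u_xx = 0
  -u_x = - A t
So the left-hand side equals
  - A t + \frac{A}{2}
This must equal f(x, t) = 3 t - \frac{3}{2} identically.
Matching coefficients of the independent functions:
  [constant term]:  \frac{A}{2} = - \frac{3}{2}
  [t]:  - A = 3
Solving: A = -3.
Check against the point condition:
  u(1, 1) = -3  ⟹  A = -3  ✓
Hence u(x, t) = - 3 t x.

Answer: u(x, t) = - 3 t x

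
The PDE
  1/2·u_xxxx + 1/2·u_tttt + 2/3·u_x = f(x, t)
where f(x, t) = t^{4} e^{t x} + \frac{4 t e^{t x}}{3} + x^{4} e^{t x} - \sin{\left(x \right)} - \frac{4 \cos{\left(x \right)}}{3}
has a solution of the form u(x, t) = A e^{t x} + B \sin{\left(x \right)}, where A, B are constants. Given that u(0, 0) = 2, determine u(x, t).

Substitute the ansatz u = A e^{t x} + B \sin{\left(x \right)} into the left-hand side.
Derivatives of the ansatz:
  u_xxxx = A t^{4} e^{t x} + B \sin{\left(x \right)}
  u_tttt = A x^{4} e^{t x}
  u_x = A t e^{t x} + B \cos{\left(x \right)}
Term by term:
  1/2·u_xxxx = \frac{A t^{4} e^{t x}}{2} + \frac{B \sin{\left(x \right)}}{2}
  1/2·u_tttt = \frac{A x^{4} e^{t x}}{2}
  2/3·u_x = \frac{2 A t e^{t x}}{3} + \frac{2 B \cos{\left(x \right)}}{3}
So the left-hand side equals
  \frac{A t^{4} e^{t x}}{2} + \frac{2 A t e^{t x}}{3} + \frac{A x^{4} e^{t x}}{2} + \frac{B \sin{\left(x \right)}}{2} + \frac{2 B \cos{\left(x \right)}}{3}
This must equal f(x, t) = t^{4} e^{t x} + \frac{4 t e^{t x}}{3} + x^{4} e^{t x} - \sin{\left(x \right)} - \frac{4 \cos{\left(x \right)}}{3} identically.
Matching coefficients of the independent functions:
  [t e^{t x}]:  \frac{2 A}{3} = \frac{4}{3}
  [t^{4} e^{t x}, x^{4} e^{t x}]:  \frac{A}{2} = 1
  [\sin{\left(x \right)}]:  \frac{B}{2} = -1
  [\cos{\left(x \right)}]:  \frac{2 B}{3} = - \frac{4}{3}
Solving: A = 2, B = -2.
Check against the point condition:
  u(0, 0) = 2  ⟹  A = 2  ✓
Hence u(x, t) = 2 e^{t x} - 2 \sin{\left(x \right)}.

Answer: u(x, t) = 2 e^{t x} - 2 \sin{\left(x \right)}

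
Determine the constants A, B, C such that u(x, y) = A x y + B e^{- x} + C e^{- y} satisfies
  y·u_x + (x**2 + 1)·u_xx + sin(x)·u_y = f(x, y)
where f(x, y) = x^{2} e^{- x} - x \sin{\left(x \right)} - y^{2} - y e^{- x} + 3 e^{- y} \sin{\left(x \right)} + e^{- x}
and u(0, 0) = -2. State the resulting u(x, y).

Answer: u(x, y) = - x y - 3 e^{- y} + e^{- x}

Derivation:
Substitute the ansatz u = A x y + B e^{- x} + C e^{- y} into the left-hand side.
Derivatives of the ansatz:
  u_x = A y - B e^{- x}
  u_xx = B e^{- x}
  u_y = A x - C e^{- y}
Term by term:
  y·u_x = A y^{2} - B y e^{- x}
  (x**2 + 1)·u_xx = B x^{2} e^{- x} + B e^{- x}
  sin(x)·u_y = A x \sin{\left(x \right)} - C e^{- y} \sin{\left(x \right)}
So the left-hand side equals
  A x \sin{\left(x \right)} + A y^{2} + B x^{2} e^{- x} - B y e^{- x} + B e^{- x} - C e^{- y} \sin{\left(x \right)}
This must equal f(x, y) = x^{2} e^{- x} - x \sin{\left(x \right)} - y^{2} - y e^{- x} + 3 e^{- y} \sin{\left(x \right)} + e^{- x} identically.
Matching coefficients of the independent functions:
  [y^{2}, x \sin{\left(x \right)}]:  A = -1
  [x^{2} e^{- x}, e^{- x}]:  B = 1
  [y e^{- x}]:  - B = -1
  [e^{- y} \sin{\left(x \right)}]:  - C = 3
Solving: A = -1, B = 1, C = -3.
Check against the point condition:
  u(0, 0) = -2  ⟹  B + C = -2  ✓
Hence u(x, y) = - x y - 3 e^{- y} + e^{- x}.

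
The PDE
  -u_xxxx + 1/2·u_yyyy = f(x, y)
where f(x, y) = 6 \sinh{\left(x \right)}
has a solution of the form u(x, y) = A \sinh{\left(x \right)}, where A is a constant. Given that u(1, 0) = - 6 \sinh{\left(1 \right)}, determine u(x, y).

Answer: u(x, y) = - 6 \sinh{\left(x \right)}

Derivation:
Substitute the ansatz u = A \sinh{\left(x \right)} into the left-hand side.
Derivatives of the ansatz:
  u_xxxx = A \sinh{\left(x \right)}
  u_yyyy = 0
Term by term:
  -u_xxxx = - A \sinh{\left(x \right)}
  1/2·u_yyyy = 0
So the left-hand side equals
  - A \sinh{\left(x \right)}
This must equal f(x, y) = 6 \sinh{\left(x \right)} identically.
Matching coefficients of the independent functions:
  [\sinh{\left(x \right)}]:  - A = 6
Solving: A = -6.
Check against the point condition:
  u(1, 0) = - 6 \sinh{\left(1 \right)}  ⟹  A \sinh{\left(1 \right)} = - 6 \sinh{\left(1 \right)}  ✓
Hence u(x, y) = - 6 \sinh{\left(x \right)}.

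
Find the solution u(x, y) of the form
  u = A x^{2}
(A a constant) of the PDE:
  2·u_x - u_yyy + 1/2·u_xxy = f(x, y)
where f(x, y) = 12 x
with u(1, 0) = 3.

Substitute the ansatz u = A x^{2} into the left-hand side.
Derivatives of the ansatz:
  u_x = 2 A x
  u_yyy = 0
  u_xxy = 0
Term by term:
  2·u_x = 4 A x
  -u_yyy = 0
  1/2·u_xxy = 0
So the left-hand side equals
  4 A x
This must equal f(x, y) = 12 x identically.
Matching coefficients of the independent functions:
  [x]:  4 A = 12
Solving: A = 3.
Check against the point condition:
  u(1, 0) = 3  ⟹  A = 3  ✓
Hence u(x, y) = 3 x^{2}.

Answer: u(x, y) = 3 x^{2}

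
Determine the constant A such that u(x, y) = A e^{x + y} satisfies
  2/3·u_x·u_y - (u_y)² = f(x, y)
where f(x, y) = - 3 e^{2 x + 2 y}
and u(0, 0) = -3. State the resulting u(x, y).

Substitute the ansatz u = A e^{x + y} into the left-hand side.
Derivatives of the ansatz:
  u_x = A e^{x} e^{y}
  u_y = A e^{x} e^{y}
Term by term:
  2/3·u_x·u_y = \frac{2 A^{2} e^{2 x} e^{2 y}}{3}
  -(u_y)² = - A^{2} e^{2 x} e^{2 y}
So the left-hand side equals
  - \frac{A^{2} e^{2 x} e^{2 y}}{3}
This must equal f(x, y) identically; expanded, f = - 3 e^{2 x} e^{2 y}.
Matching coefficients of the independent functions:
  [e^{2 x} e^{2 y}]:  - \frac{A^{2}}{3} = -3
These equations allow (A) = (-3) or (3).
Impose the point condition(s):
  u(0, 0) = -3  ⟹  A = -3
Only A = -3 satisfies everything.
Hence u(x, y) = - 3 e^{x + y}.

Answer: u(x, y) = - 3 e^{x + y}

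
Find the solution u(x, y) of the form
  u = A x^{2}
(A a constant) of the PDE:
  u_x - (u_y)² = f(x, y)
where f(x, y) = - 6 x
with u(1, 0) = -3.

Substitute the ansatz u = A x^{2} into the left-hand side.
Derivatives of the ansatz:
  u_x = 2 A x
  u_y = 0
Term by term:
  u_x = 2 A x
  -(u_y)² = 0
So the left-hand side equals
  2 A x
This must equal f(x, y) = - 6 x identically.
Matching coefficients of the independent functions:
  [x]:  2 A = -6
Solving: A = -3.
Check against the point condition:
  u(1, 0) = -3  ⟹  A = -3  ✓
Hence u(x, y) = - 3 x^{2}.

Answer: u(x, y) = - 3 x^{2}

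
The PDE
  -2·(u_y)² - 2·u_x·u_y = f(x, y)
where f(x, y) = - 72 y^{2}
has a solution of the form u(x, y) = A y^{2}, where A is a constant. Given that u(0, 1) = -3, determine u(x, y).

Substitute the ansatz u = A y^{2} into the left-hand side.
Derivatives of the ansatz:
  u_y = 2 A y
  u_x = 0
Term by term:
  -2·(u_y)² = - 8 A^{2} y^{2}
  -2·u_x·u_y = 0
So the left-hand side equals
  - 8 A^{2} y^{2}
This must equal f(x, y) = - 72 y^{2} identically.
Matching coefficients of the independent functions:
  [y^{2}]:  - 8 A^{2} = -72
These equations allow (A) = (-3) or (3).
Impose the point condition(s):
  u(0, 1) = -3  ⟹  A = -3
Only A = -3 satisfies everything.
Hence u(x, y) = - 3 y^{2}.

Answer: u(x, y) = - 3 y^{2}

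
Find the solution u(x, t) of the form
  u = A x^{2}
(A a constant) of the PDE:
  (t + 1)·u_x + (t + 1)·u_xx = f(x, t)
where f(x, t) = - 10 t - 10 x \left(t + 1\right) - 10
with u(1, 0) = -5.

Substitute the ansatz u = A x^{2} into the left-hand side.
Derivatives of the ansatz:
  u_x = 2 A x
  u_xx = 2 A
Term by term:
  (t + 1)·u_x = 2 A t x + 2 A x
  (t + 1)·u_xx = 2 A t + 2 A
So the left-hand side equals
  2 A t x + 2 A t + 2 A x + 2 A
This must equal f(x, t) identically; expanded, f = - 10 t x - 10 t - 10 x - 10.
Matching coefficients of the independent functions:
  [constant term, t, x, t x]:  2 A = -10
Solving: A = -5.
Check against the point condition:
  u(1, 0) = -5  ⟹  A = -5  ✓
Hence u(x, t) = - 5 x^{2}.

Answer: u(x, t) = - 5 x^{2}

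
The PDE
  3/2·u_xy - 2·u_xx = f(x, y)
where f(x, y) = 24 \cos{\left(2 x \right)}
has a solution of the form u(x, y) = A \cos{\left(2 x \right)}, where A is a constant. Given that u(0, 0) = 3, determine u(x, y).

Substitute the ansatz u = A \cos{\left(2 x \right)} into the left-hand side.
Derivatives of the ansatz:
  u_xy = 0
  u_xx = - 4 A \cos{\left(2 x \right)}
Term by term:
  3/2·u_xy = 0
  -2·u_xx = 8 A \cos{\left(2 x \right)}
So the left-hand side equals
  8 A \cos{\left(2 x \right)}
This must equal f(x, y) = 24 \cos{\left(2 x \right)} identically.
Matching coefficients of the independent functions:
  [\cos{\left(2 x \right)}]:  8 A = 24
Solving: A = 3.
Check against the point condition:
  u(0, 0) = 3  ⟹  A = 3  ✓
Hence u(x, y) = 3 \cos{\left(2 x \right)}.

Answer: u(x, y) = 3 \cos{\left(2 x \right)}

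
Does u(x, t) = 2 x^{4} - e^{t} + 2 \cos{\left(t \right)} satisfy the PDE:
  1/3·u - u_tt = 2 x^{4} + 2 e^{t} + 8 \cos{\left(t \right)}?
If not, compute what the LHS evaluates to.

Evaluate each term of the left-hand side for u = 2 x^{4} - e^{t} + 2 \cos{\left(t \right)}.
Derivatives:
  u_tt = - e^{t} - 2 \cos{\left(t \right)}
Terms:
  1/3·u = \frac{2 x^{4}}{3} - \frac{e^{t}}{3} + \frac{2 \cos{\left(t \right)}}{3}
  -u_tt = e^{t} + 2 \cos{\left(t \right)}
Sum: LHS = \frac{2 x^{4}}{3} + \frac{2 e^{t}}{3} + \frac{8 \cos{\left(t \right)}}{3}
Given right-hand side: 2 x^{4} + 2 e^{t} + 8 \cos{\left(t \right)}. Difference LHS − RHS = - \frac{4 x^{4}}{3} - \frac{4 e^{t}}{3} - \frac{16 \cos{\left(t \right)}}{3} ≠ 0, so u is not a solution.

Answer: No, the LHS evaluates to \frac{2 x^{4}}{3} + \frac{2 e^{t}}{3} + \frac{8 \cos{\left(t \right)}}{3}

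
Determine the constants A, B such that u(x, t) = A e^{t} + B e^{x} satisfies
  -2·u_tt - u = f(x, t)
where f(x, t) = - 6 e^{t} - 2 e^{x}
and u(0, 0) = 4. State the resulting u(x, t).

Substitute the ansatz u = A e^{t} + B e^{x} into the left-hand side.
Derivatives of the ansatz:
  u_tt = A e^{t}
Term by term:
  -2·u_tt = - 2 A e^{t}
  -u = - A e^{t} - B e^{x}
So the left-hand side equals
  - 3 A e^{t} - B e^{x}
This must equal f(x, t) = - 6 e^{t} - 2 e^{x} identically.
Matching coefficients of the independent functions:
  [e^{t}]:  - 3 A = -6
  [e^{x}]:  - B = -2
Solving: A = 2, B = 2.
Check against the point condition:
  u(0, 0) = 4  ⟹  A + B = 4  ✓
Hence u(x, t) = 2 e^{t} + 2 e^{x}.

Answer: u(x, t) = 2 e^{t} + 2 e^{x}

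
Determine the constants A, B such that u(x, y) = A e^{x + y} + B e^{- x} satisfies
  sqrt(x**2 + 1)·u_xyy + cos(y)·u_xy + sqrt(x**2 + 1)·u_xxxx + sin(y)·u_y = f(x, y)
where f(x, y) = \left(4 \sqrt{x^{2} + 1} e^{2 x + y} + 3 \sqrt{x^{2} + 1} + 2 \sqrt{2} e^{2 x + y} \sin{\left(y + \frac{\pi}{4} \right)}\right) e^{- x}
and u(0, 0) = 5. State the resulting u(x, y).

Substitute the ansatz u = A e^{x + y} + B e^{- x} into the left-hand side.
Derivatives of the ansatz:
  u_xyy = A e^{x} e^{y}
  u_xy = A e^{x} e^{y}
  u_xxxx = A e^{x} e^{y} + B e^{- x}
  u_y = A e^{x} e^{y}
Term by term:
  sqrt(x**2 + 1)·u_xyy = A \sqrt{x^{2} + 1} e^{x} e^{y}
  cos(y)·u_xy = A e^{x} e^{y} \cos{\left(y \right)}
  sqrt(x**2 + 1)·u_xxxx = A \sqrt{x^{2} + 1} e^{x} e^{y} + B \sqrt{x^{2} + 1} e^{- x}
  sin(y)·u_y = A e^{x} e^{y} \sin{\left(y \right)}
So the left-hand side equals
  2 A \sqrt{x^{2} + 1} e^{x} e^{y} + A e^{x} e^{y} \sin{\left(y \right)} + A e^{x} e^{y} \cos{\left(y \right)} + B \sqrt{x^{2} + 1} e^{- x}
This must equal f(x, y) identically; expanded, f = 4 \sqrt{x^{2} + 1} e^{x} e^{y} + 3 \sqrt{x^{2} + 1} e^{- x} + 2 e^{x} e^{y} \sin{\left(y \right)} + 2 e^{x} e^{y} \cos{\left(y \right)}.
Matching coefficients of the independent functions:
  [\sqrt{x^{2} + 1} e^{- x}]:  B = 3
  [\sqrt{x^{2} + 1} e^{x} e^{y}]:  2 A = 4
  [e^{x} e^{y} \sin{\left(y \right)}, e^{x} e^{y} \cos{\left(y \right)}]:  A = 2
Solving: A = 2, B = 3.
Check against the point condition:
  u(0, 0) = 5  ⟹  A + B = 5  ✓
Hence u(x, y) = 2 e^{x + y} + 3 e^{- x}.

Answer: u(x, y) = 2 e^{x + y} + 3 e^{- x}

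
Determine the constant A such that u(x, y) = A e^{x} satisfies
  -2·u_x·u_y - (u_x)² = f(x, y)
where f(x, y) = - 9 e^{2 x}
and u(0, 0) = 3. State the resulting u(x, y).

Substitute the ansatz u = A e^{x} into the left-hand side.
Derivatives of the ansatz:
  u_x = A e^{x}
  u_y = 0
Term by term:
  -2·u_x·u_y = 0
  -(u_x)² = - A^{2} e^{2 x}
So the left-hand side equals
  - A^{2} e^{2 x}
This must equal f(x, y) = - 9 e^{2 x} identically.
Matching coefficients of the independent functions:
  [e^{2 x}]:  - A^{2} = -9
These equations allow (A) = (-3) or (3).
Impose the point condition(s):
  u(0, 0) = 3  ⟹  A = 3
Only A = 3 satisfies everything.
Hence u(x, y) = 3 e^{x}.

Answer: u(x, y) = 3 e^{x}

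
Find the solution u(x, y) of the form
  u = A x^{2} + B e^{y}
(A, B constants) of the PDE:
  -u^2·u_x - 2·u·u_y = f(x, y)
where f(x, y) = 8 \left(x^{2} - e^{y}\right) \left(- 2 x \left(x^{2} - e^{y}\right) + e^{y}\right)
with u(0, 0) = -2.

Answer: u(x, y) = 2 x^{2} - 2 e^{y}

Derivation:
Substitute the ansatz u = A x^{2} + B e^{y} into the left-hand side.
Derivatives of the ansatz:
  u_x = 2 A x
  u_y = B e^{y}
Term by term:
  -u^2·u_x = - 2 A^{3} x^{5} - 4 A^{2} B x^{3} e^{y} - 2 A B^{2} x e^{2 y}
  -2·u·u_y = - 2 A B x^{2} e^{y} - 2 B^{2} e^{2 y}
So the left-hand side equals
  - 2 A^{3} x^{5} - 4 A^{2} B x^{3} e^{y} - 2 A B^{2} x e^{2 y} - 2 A B x^{2} e^{y} - 2 B^{2} e^{2 y}
This must equal f(x, y) identically; expanded, f = - 16 x^{5} + 32 x^{3} e^{y} + 8 x^{2} e^{y} - 16 x e^{2 y} - 8 e^{2 y}.
Matching coefficients of the independent functions:
  [x^{5}]:  - 2 A^{3} = -16
  [x e^{2 y}]:  - 2 A B^{2} = -16
  [x^{2} e^{y}]:  - 2 A B = 8
  [x^{3} e^{y}]:  - 4 A^{2} B = 32
  [e^{2 y}]:  - 2 B^{2} = -8
Solving: A = 2, B = -2.
Check against the point condition:
  u(0, 0) = -2  ⟹  B = -2  ✓
Hence u(x, y) = 2 x^{2} - 2 e^{y}.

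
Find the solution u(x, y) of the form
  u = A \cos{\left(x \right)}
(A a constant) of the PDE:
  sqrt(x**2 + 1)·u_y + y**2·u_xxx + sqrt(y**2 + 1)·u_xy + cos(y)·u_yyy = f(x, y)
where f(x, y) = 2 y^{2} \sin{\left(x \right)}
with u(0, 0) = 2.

Substitute the ansatz u = A \cos{\left(x \right)} into the left-hand side.
Derivatives of the ansatz:
  u_y = 0
  u_xxx = A \sin{\left(x \right)}
  u_xy = 0
  u_yyy = 0
Term by term:
  sqrt(x**2 + 1)·u_y = 0
  y**2·u_xxx = A y^{2} \sin{\left(x \right)}
  sqrt(y**2 + 1)·u_xy = 0
  cos(y)·u_yyy = 0
So the left-hand side equals
  A y^{2} \sin{\left(x \right)}
This must equal f(x, y) = 2 y^{2} \sin{\left(x \right)} identically.
Matching coefficients of the independent functions:
  [y^{2} \sin{\left(x \right)}]:  A = 2
Solving: A = 2.
Check against the point condition:
  u(0, 0) = 2  ⟹  A = 2  ✓
Hence u(x, y) = 2 \cos{\left(x \right)}.

Answer: u(x, y) = 2 \cos{\left(x \right)}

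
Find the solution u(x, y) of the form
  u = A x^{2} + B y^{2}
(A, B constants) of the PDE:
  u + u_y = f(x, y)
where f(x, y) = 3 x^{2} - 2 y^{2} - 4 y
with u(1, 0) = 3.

Substitute the ansatz u = A x^{2} + B y^{2} into the left-hand side.
Derivatives of the ansatz:
  u_y = 2 B y
Term by term:
  u = A x^{2} + B y^{2}
  u_y = 2 B y
So the left-hand side equals
  A x^{2} + B y^{2} + 2 B y
This must equal f(x, y) = 3 x^{2} - 2 y^{2} - 4 y identically.
Matching coefficients of the independent functions:
  [x^{2}]:  A = 3
  [y]:  2 B = -4
  [y^{2}]:  B = -2
Solving: A = 3, B = -2.
Check against the point condition:
  u(1, 0) = 3  ⟹  A = 3  ✓
Hence u(x, y) = 3 x^{2} - 2 y^{2}.

Answer: u(x, y) = 3 x^{2} - 2 y^{2}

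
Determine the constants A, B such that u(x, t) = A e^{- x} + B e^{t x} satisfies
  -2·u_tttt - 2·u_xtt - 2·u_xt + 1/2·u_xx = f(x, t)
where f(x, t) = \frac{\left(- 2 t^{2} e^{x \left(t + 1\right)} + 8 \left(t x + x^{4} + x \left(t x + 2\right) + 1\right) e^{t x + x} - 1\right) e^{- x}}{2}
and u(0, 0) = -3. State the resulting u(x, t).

Substitute the ansatz u = A e^{- x} + B e^{t x} into the left-hand side.
Derivatives of the ansatz:
  u_tttt = B x^{4} e^{t x}
  u_xtt = B t x^{2} e^{t x} + 2 B x e^{t x}
  u_xt = B t x e^{t x} + B e^{t x}
  u_xx = A e^{- x} + B t^{2} e^{t x}
Term by term:
  -2·u_tttt = - 2 B x^{4} e^{t x}
  -2·u_xtt = - 2 B t x^{2} e^{t x} - 4 B x e^{t x}
  -2·u_xt = - 2 B t x e^{t x} - 2 B e^{t x}
  1/2·u_xx = \frac{A e^{- x}}{2} + \frac{B t^{2} e^{t x}}{2}
So the left-hand side equals
  \frac{A e^{- x}}{2} + \frac{B t^{2} e^{t x}}{2} - 2 B t x^{2} e^{t x} - 2 B t x e^{t x} - 2 B x^{4} e^{t x} - 4 B x e^{t x} - 2 B e^{t x}
This must equal f(x, t) identically; expanded, f = - t^{2} e^{t x} + 4 t x^{2} e^{t x} + 4 t x e^{t x} + 4 x^{4} e^{t x} + 8 x e^{t x} + 4 e^{t x} - \frac{e^{- x}}{2}.
Matching coefficients of the independent functions:
  [t^{2} e^{t x}]:  \frac{B}{2} = -1
  [x e^{t x}]:  - 4 B = 8
  [x^{4} e^{t x}, t x e^{t x}, t x^{2} e^{t x}, e^{t x}]:  - 2 B = 4
  [e^{- x}]:  \frac{A}{2} = - \frac{1}{2}
Solving: A = -1, B = -2.
Check against the point condition:
  u(0, 0) = -3  ⟹  A + B = -3  ✓
Hence u(x, t) = - 2 e^{t x} - e^{- x}.

Answer: u(x, t) = - 2 e^{t x} - e^{- x}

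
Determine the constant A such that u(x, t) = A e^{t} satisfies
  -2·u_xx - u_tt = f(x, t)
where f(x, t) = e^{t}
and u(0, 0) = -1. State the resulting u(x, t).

Substitute the ansatz u = A e^{t} into the left-hand side.
Derivatives of the ansatz:
  u_xx = 0
  u_tt = A e^{t}
Term by term:
  -2·u_xx = 0
  -u_tt = - A e^{t}
So the left-hand side equals
  - A e^{t}
This must equal f(x, t) = e^{t} identically.
Matching coefficients of the independent functions:
  [e^{t}]:  - A = 1
Solving: A = -1.
Check against the point condition:
  u(0, 0) = -1  ⟹  A = -1  ✓
Hence u(x, t) = - e^{t}.

Answer: u(x, t) = - e^{t}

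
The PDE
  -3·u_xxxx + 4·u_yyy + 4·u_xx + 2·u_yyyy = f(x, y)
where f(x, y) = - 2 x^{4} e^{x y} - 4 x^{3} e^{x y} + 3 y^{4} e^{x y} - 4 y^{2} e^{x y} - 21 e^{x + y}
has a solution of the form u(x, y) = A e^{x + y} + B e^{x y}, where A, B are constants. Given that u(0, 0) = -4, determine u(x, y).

Answer: u(x, y) = - e^{x y} - 3 e^{x + y}

Derivation:
Substitute the ansatz u = A e^{x + y} + B e^{x y} into the left-hand side.
Derivatives of the ansatz:
  u_xxxx = A e^{x} e^{y} + B y^{4} e^{x y}
  u_yyy = A e^{x} e^{y} + B x^{3} e^{x y}
  u_xx = A e^{x} e^{y} + B y^{2} e^{x y}
  u_yyyy = A e^{x} e^{y} + B x^{4} e^{x y}
Term by term:
  -3·u_xxxx = - 3 A e^{x} e^{y} - 3 B y^{4} e^{x y}
  4·u_yyy = 4 A e^{x} e^{y} + 4 B x^{3} e^{x y}
  4·u_xx = 4 A e^{x} e^{y} + 4 B y^{2} e^{x y}
  2·u_yyyy = 2 A e^{x} e^{y} + 2 B x^{4} e^{x y}
So the left-hand side equals
  7 A e^{x} e^{y} + 2 B x^{4} e^{x y} + 4 B x^{3} e^{x y} - 3 B y^{4} e^{x y} + 4 B y^{2} e^{x y}
This must equal f(x, y) identically; expanded, f = - 2 x^{4} e^{x y} - 4 x^{3} e^{x y} + 3 y^{4} e^{x y} - 4 y^{2} e^{x y} - 21 e^{x} e^{y}.
Matching coefficients of the independent functions:
  [x^{3} e^{x y}, y^{2} e^{x y}]:  4 B = -4
  [x^{4} e^{x y}]:  2 B = -2
  [y^{4} e^{x y}]:  - 3 B = 3
  [e^{x} e^{y}]:  7 A = -21
Solving: A = -3, B = -1.
Check against the point condition:
  u(0, 0) = -4  ⟹  A + B = -4  ✓
Hence u(x, y) = - e^{x y} - 3 e^{x + y}.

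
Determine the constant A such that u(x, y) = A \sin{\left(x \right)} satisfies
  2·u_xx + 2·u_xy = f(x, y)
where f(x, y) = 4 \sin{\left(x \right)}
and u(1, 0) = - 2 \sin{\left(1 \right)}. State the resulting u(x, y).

Substitute the ansatz u = A \sin{\left(x \right)} into the left-hand side.
Derivatives of the ansatz:
  u_xx = - A \sin{\left(x \right)}
  u_xy = 0
Term by term:
  2·u_xx = - 2 A \sin{\left(x \right)}
  2·u_xy = 0
So the left-hand side equals
  - 2 A \sin{\left(x \right)}
This must equal f(x, y) = 4 \sin{\left(x \right)} identically.
Matching coefficients of the independent functions:
  [\sin{\left(x \right)}]:  - 2 A = 4
Solving: A = -2.
Check against the point condition:
  u(1, 0) = - 2 \sin{\left(1 \right)}  ⟹  A \sin{\left(1 \right)} = - 2 \sin{\left(1 \right)}  ✓
Hence u(x, y) = - 2 \sin{\left(x \right)}.

Answer: u(x, y) = - 2 \sin{\left(x \right)}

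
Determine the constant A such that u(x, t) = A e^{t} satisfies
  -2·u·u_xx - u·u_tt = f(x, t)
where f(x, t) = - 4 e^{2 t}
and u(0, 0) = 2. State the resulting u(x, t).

Answer: u(x, t) = 2 e^{t}

Derivation:
Substitute the ansatz u = A e^{t} into the left-hand side.
Derivatives of the ansatz:
  u_xx = 0
  u_tt = A e^{t}
Term by term:
  -2·u·u_xx = 0
  -u·u_tt = - A^{2} e^{2 t}
So the left-hand side equals
  - A^{2} e^{2 t}
This must equal f(x, t) = - 4 e^{2 t} identically.
Matching coefficients of the independent functions:
  [e^{2 t}]:  - A^{2} = -4
These equations allow (A) = (-2) or (2).
Impose the point condition(s):
  u(0, 0) = 2  ⟹  A = 2
Only A = 2 satisfies everything.
Hence u(x, t) = 2 e^{t}.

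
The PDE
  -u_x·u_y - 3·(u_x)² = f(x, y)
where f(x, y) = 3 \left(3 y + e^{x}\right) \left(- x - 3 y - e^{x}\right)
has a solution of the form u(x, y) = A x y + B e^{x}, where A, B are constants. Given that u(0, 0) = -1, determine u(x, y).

Substitute the ansatz u = A x y + B e^{x} into the left-hand side.
Derivatives of the ansatz:
  u_x = A y + B e^{x}
  u_y = A x
Term by term:
  -u_x·u_y = - A^{2} x y - A B x e^{x}
  -3·(u_x)² = - 3 A^{2} y^{2} - 6 A B y e^{x} - 3 B^{2} e^{2 x}
So the left-hand side equals
  - A^{2} x y - 3 A^{2} y^{2} - A B x e^{x} - 6 A B y e^{x} - 3 B^{2} e^{2 x}
This must equal f(x, y) identically; expanded, f = - 9 x y - 3 x e^{x} - 27 y^{2} - 18 y e^{x} - 3 e^{2 x}.
Matching coefficients of the independent functions:
  [y^{2}]:  - 3 A^{2} = -27
  [x y]:  - A^{2} = -9
  [x e^{x}]:  - A B = -3
  [y e^{x}]:  - 6 A B = -18
  [e^{2 x}]:  - 3 B^{2} = -3
These equations allow (A, B) = (-3, -1) or (3, 1).
Impose the point condition(s):
  u(0, 0) = -1  ⟹  B = -1
Only A = -3, B = -1 satisfies everything.
Hence u(x, y) = - 3 x y - e^{x}.

Answer: u(x, y) = - 3 x y - e^{x}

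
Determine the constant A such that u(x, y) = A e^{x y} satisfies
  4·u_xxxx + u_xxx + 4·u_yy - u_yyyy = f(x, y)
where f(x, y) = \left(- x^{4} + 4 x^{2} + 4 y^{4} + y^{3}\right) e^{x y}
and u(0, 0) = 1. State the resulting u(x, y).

Substitute the ansatz u = A e^{x y} into the left-hand side.
Derivatives of the ansatz:
  u_xxxx = A y^{4} e^{x y}
  u_xxx = A y^{3} e^{x y}
  u_yy = A x^{2} e^{x y}
  u_yyyy = A x^{4} e^{x y}
Term by term:
  4·u_xxxx = 4 A y^{4} e^{x y}
  u_xxx = A y^{3} e^{x y}
  4·u_yy = 4 A x^{2} e^{x y}
  -u_yyyy = - A x^{4} e^{x y}
So the left-hand side equals
  - A x^{4} e^{x y} + 4 A x^{2} e^{x y} + 4 A y^{4} e^{x y} + A y^{3} e^{x y}
This must equal f(x, y) identically; expanded, f = - x^{4} e^{x y} + 4 x^{2} e^{x y} + 4 y^{4} e^{x y} + y^{3} e^{x y}.
Matching coefficients of the independent functions:
  [x^{2} e^{x y}, y^{4} e^{x y}]:  4 A = 4
  [x^{4} e^{x y}]:  - A = -1
  [y^{3} e^{x y}]:  A = 1
Solving: A = 1.
Check against the point condition:
  u(0, 0) = 1  ⟹  A = 1  ✓
Hence u(x, y) = e^{x y}.

Answer: u(x, y) = e^{x y}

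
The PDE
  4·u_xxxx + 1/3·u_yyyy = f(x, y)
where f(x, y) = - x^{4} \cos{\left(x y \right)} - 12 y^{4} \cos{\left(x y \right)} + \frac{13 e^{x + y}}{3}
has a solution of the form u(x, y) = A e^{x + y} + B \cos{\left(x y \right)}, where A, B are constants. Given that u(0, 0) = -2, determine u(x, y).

Substitute the ansatz u = A e^{x + y} + B \cos{\left(x y \right)} into the left-hand side.
Derivatives of the ansatz:
  u_xxxx = A e^{x} e^{y} + B y^{4} \cos{\left(x y \right)}
  u_yyyy = A e^{x} e^{y} + B x^{4} \cos{\left(x y \right)}
Term by term:
  4·u_xxxx = 4 A e^{x} e^{y} + 4 B y^{4} \cos{\left(x y \right)}
  1/3·u_yyyy = \frac{A e^{x} e^{y}}{3} + \frac{B x^{4} \cos{\left(x y \right)}}{3}
So the left-hand side equals
  \frac{13 A e^{x} e^{y}}{3} + \frac{B x^{4} \cos{\left(x y \right)}}{3} + 4 B y^{4} \cos{\left(x y \right)}
This must equal f(x, y) identically; expanded, f = - x^{4} \cos{\left(x y \right)} - 12 y^{4} \cos{\left(x y \right)} + \frac{13 e^{x} e^{y}}{3}.
Matching coefficients of the independent functions:
  [x^{4} \cos{\left(x y \right)}]:  \frac{B}{3} = -1
  [y^{4} \cos{\left(x y \right)}]:  4 B = -12
  [e^{x} e^{y}]:  \frac{13 A}{3} = \frac{13}{3}
Solving: A = 1, B = -3.
Check against the point condition:
  u(0, 0) = -2  ⟹  A + B = -2  ✓
Hence u(x, y) = e^{x + y} - 3 \cos{\left(x y \right)}.

Answer: u(x, y) = e^{x + y} - 3 \cos{\left(x y \right)}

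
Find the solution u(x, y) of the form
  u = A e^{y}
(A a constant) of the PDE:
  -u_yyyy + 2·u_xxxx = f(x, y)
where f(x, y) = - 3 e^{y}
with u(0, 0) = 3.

Substitute the ansatz u = A e^{y} into the left-hand side.
Derivatives of the ansatz:
  u_yyyy = A e^{y}
  u_xxxx = 0
Term by term:
  -u_yyyy = - A e^{y}
  2·u_xxxx = 0
So the left-hand side equals
  - A e^{y}
This must equal f(x, y) = - 3 e^{y} identically.
Matching coefficients of the independent functions:
  [e^{y}]:  - A = -3
Solving: A = 3.
Check against the point condition:
  u(0, 0) = 3  ⟹  A = 3  ✓
Hence u(x, y) = 3 e^{y}.

Answer: u(x, y) = 3 e^{y}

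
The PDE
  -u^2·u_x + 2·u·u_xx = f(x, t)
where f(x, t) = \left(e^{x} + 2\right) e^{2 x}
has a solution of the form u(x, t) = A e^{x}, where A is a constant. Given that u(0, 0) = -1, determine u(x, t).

Answer: u(x, t) = - e^{x}

Derivation:
Substitute the ansatz u = A e^{x} into the left-hand side.
Derivatives of the ansatz:
  u_x = A e^{x}
  u_xx = A e^{x}
Term by term:
  -u^2·u_x = - A^{3} e^{3 x}
  2·u·u_xx = 2 A^{2} e^{2 x}
So the left-hand side equals
  - A^{3} e^{3 x} + 2 A^{2} e^{2 x}
This must equal f(x, t) = \left(e^{x} + 2\right) e^{2 x} identically.
Matching coefficients of the independent functions:
  [e^{2 x}]:  2 A^{2} = 2
  [e^{3 x}]:  - A^{3} = 1
Solving: A = -1.
Check against the point condition:
  u(0, 0) = -1  ⟹  A = -1  ✓
Hence u(x, t) = - e^{x}.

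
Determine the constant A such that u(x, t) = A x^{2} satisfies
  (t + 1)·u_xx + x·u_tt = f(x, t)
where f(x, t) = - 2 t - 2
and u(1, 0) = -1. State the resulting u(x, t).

Substitute the ansatz u = A x^{2} into the left-hand side.
Derivatives of the ansatz:
  u_xx = 2 A
  u_tt = 0
Term by term:
  (t + 1)·u_xx = 2 A t + 2 A
  x·u_tt = 0
So the left-hand side equals
  2 A t + 2 A
This must equal f(x, t) = - 2 t - 2 identically.
Matching coefficients of the independent functions:
  [constant term, t]:  2 A = -2
Solving: A = -1.
Check against the point condition:
  u(1, 0) = -1  ⟹  A = -1  ✓
Hence u(x, t) = - x^{2}.

Answer: u(x, t) = - x^{2}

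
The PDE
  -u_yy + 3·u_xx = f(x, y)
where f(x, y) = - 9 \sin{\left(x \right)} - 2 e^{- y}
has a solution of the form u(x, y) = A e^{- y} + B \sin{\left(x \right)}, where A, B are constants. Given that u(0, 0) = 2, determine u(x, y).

Substitute the ansatz u = A e^{- y} + B \sin{\left(x \right)} into the left-hand side.
Derivatives of the ansatz:
  u_yy = A e^{- y}
  u_xx = - B \sin{\left(x \right)}
Term by term:
  -u_yy = - A e^{- y}
  3·u_xx = - 3 B \sin{\left(x \right)}
So the left-hand side equals
  - A e^{- y} - 3 B \sin{\left(x \right)}
This must equal f(x, y) = - 9 \sin{\left(x \right)} - 2 e^{- y} identically.
Matching coefficients of the independent functions:
  [e^{- y}]:  - A = -2
  [\sin{\left(x \right)}]:  - 3 B = -9
Solving: A = 2, B = 3.
Check against the point condition:
  u(0, 0) = 2  ⟹  A = 2  ✓
Hence u(x, y) = 3 \sin{\left(x \right)} + 2 e^{- y}.

Answer: u(x, y) = 3 \sin{\left(x \right)} + 2 e^{- y}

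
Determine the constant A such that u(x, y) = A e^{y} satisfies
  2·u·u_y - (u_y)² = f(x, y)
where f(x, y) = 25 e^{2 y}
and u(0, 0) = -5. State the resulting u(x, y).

Substitute the ansatz u = A e^{y} into the left-hand side.
Derivatives of the ansatz:
  u_y = A e^{y}
Term by term:
  2·u·u_y = 2 A^{2} e^{2 y}
  -(u_y)² = - A^{2} e^{2 y}
So the left-hand side equals
  A^{2} e^{2 y}
This must equal f(x, y) = 25 e^{2 y} identically.
Matching coefficients of the independent functions:
  [e^{2 y}]:  A^{2} = 25
These equations allow (A) = (-5) or (5).
Impose the point condition(s):
  u(0, 0) = -5  ⟹  A = -5
Only A = -5 satisfies everything.
Hence u(x, y) = - 5 e^{y}.

Answer: u(x, y) = - 5 e^{y}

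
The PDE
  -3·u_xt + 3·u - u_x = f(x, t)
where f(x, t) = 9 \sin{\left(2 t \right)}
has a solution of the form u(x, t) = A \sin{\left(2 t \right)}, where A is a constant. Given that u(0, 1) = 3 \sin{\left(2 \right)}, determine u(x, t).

Substitute the ansatz u = A \sin{\left(2 t \right)} into the left-hand side.
Derivatives of the ansatz:
  u_xt = 0
  u_x = 0
Term by term:
  -3·u_xt = 0
  3·u = 3 A \sin{\left(2 t \right)}
  -u_x = 0
So the left-hand side equals
  3 A \sin{\left(2 t \right)}
This must equal f(x, t) = 9 \sin{\left(2 t \right)} identically.
Matching coefficients of the independent functions:
  [\sin{\left(2 t \right)}]:  3 A = 9
Solving: A = 3.
Check against the point condition:
  u(0, 1) = 3 \sin{\left(2 \right)}  ⟹  A \sin{\left(2 \right)} = 3 \sin{\left(2 \right)}  ✓
Hence u(x, t) = 3 \sin{\left(2 t \right)}.

Answer: u(x, t) = 3 \sin{\left(2 t \right)}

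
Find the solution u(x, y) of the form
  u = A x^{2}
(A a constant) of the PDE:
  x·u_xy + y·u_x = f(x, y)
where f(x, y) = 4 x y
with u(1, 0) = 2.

Substitute the ansatz u = A x^{2} into the left-hand side.
Derivatives of the ansatz:
  u_xy = 0
  u_x = 2 A x
Term by term:
  x·u_xy = 0
  y·u_x = 2 A x y
So the left-hand side equals
  2 A x y
This must equal f(x, y) = 4 x y identically.
Matching coefficients of the independent functions:
  [x y]:  2 A = 4
Solving: A = 2.
Check against the point condition:
  u(1, 0) = 2  ⟹  A = 2  ✓
Hence u(x, y) = 2 x^{2}.

Answer: u(x, y) = 2 x^{2}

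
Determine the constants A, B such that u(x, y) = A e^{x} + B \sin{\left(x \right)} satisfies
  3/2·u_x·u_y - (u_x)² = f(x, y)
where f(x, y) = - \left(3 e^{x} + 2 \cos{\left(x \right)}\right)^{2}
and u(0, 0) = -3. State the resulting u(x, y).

Answer: u(x, y) = - 3 e^{x} - 2 \sin{\left(x \right)}

Derivation:
Substitute the ansatz u = A e^{x} + B \sin{\left(x \right)} into the left-hand side.
Derivatives of the ansatz:
  u_x = A e^{x} + B \cos{\left(x \right)}
  u_y = 0
Term by term:
  3/2·u_x·u_y = 0
  -(u_x)² = - A^{2} e^{2 x} - 2 A B e^{x} \cos{\left(x \right)} - B^{2} \cos^{2}{\left(x \right)}
So the left-hand side equals
  - A^{2} e^{2 x} - 2 A B e^{x} \cos{\left(x \right)} - B^{2} \cos^{2}{\left(x \right)}
This must equal f(x, y) identically; expanded, f = - 9 e^{2 x} - 12 e^{x} \cos{\left(x \right)} - 4 \cos^{2}{\left(x \right)}.
Matching coefficients of the independent functions:
  [e^{x} \cos{\left(x \right)}]:  - 2 A B = -12
  [e^{2 x}]:  - A^{2} = -9
  [\cos^{2}{\left(x \right)}]:  - B^{2} = -4
These equations allow (A, B) = (-3, -2) or (3, 2).
Impose the point condition(s):
  u(0, 0) = -3  ⟹  A = -3
Only A = -3, B = -2 satisfies everything.
Hence u(x, y) = - 3 e^{x} - 2 \sin{\left(x \right)}.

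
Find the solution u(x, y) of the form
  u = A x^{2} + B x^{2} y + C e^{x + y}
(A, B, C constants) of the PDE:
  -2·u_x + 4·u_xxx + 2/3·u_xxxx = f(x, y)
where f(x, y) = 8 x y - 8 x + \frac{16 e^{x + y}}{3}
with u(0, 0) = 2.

Substitute the ansatz u = A x^{2} + B x^{2} y + C e^{x + y} into the left-hand side.
Derivatives of the ansatz:
  u_x = 2 A x + 2 B x y + C e^{x} e^{y}
  u_xxx = C e^{x} e^{y}
  u_xxxx = C e^{x} e^{y}
Term by term:
  -2·u_x = - 4 A x - 4 B x y - 2 C e^{x} e^{y}
  4·u_xxx = 4 C e^{x} e^{y}
  2/3·u_xxxx = \frac{2 C e^{x} e^{y}}{3}
So the left-hand side equals
  - 4 A x - 4 B x y + \frac{8 C e^{x} e^{y}}{3}
This must equal f(x, y) identically; expanded, f = 8 x y - 8 x + \frac{16 e^{x} e^{y}}{3}.
Matching coefficients of the independent functions:
  [x]:  - 4 A = -8
  [x y]:  - 4 B = 8
  [e^{x} e^{y}]:  \frac{8 C}{3} = \frac{16}{3}
Solving: A = 2, B = -2, C = 2.
Check against the point condition:
  u(0, 0) = 2  ⟹  C = 2  ✓
Hence u(x, y) = - 2 x^{2} y + 2 x^{2} + 2 e^{x + y}.

Answer: u(x, y) = - 2 x^{2} y + 2 x^{2} + 2 e^{x + y}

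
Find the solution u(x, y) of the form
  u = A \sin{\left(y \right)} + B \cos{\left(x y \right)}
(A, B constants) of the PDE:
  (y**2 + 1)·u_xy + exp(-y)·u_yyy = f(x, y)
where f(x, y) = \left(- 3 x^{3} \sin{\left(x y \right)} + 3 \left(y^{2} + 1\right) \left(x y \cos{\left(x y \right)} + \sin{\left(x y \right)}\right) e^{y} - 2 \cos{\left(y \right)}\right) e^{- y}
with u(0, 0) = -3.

Substitute the ansatz u = A \sin{\left(y \right)} + B \cos{\left(x y \right)} into the left-hand side.
Derivatives of the ansatz:
  u_xy = - B x y \cos{\left(x y \right)} - B \sin{\left(x y \right)}
  u_yyy = - A \cos{\left(y \right)} + B x^{3} \sin{\left(x y \right)}
Term by term:
  (y**2 + 1)·u_xy = - B x y^{3} \cos{\left(x y \right)} - B x y \cos{\left(x y \right)} - B y^{2} \sin{\left(x y \right)} - B \sin{\left(x y \right)}
  exp(-y)·u_yyy = - A e^{- y} \cos{\left(y \right)} + B x^{3} e^{- y} \sin{\left(x y \right)}
So the left-hand side equals
  - A e^{- y} \cos{\left(y \right)} + B x^{3} e^{- y} \sin{\left(x y \right)} - B x y^{3} \cos{\left(x y \right)} - B x y \cos{\left(x y \right)} - B y^{2} \sin{\left(x y \right)} - B \sin{\left(x y \right)}
This must equal f(x, y) identically; expanded, f = - 3 x^{3} e^{- y} \sin{\left(x y \right)} + 3 x y^{3} \cos{\left(x y \right)} + 3 x y \cos{\left(x y \right)} + 3 y^{2} \sin{\left(x y \right)} + 3 \sin{\left(x y \right)} - 2 e^{- y} \cos{\left(y \right)}.
Matching coefficients of the independent functions:
  [y^{2} \sin{\left(x y \right)}, x y \cos{\left(x y \right)}, x y^{3} \cos{\left(x y \right)}, \sin{\left(x y \right)}]:  - B = 3
  [e^{- y} \cos{\left(y \right)}]:  - A = -2
  [x^{3} e^{- y} \sin{\left(x y \right)}]:  B = -3
Solving: A = 2, B = -3.
Check against the point condition:
  u(0, 0) = -3  ⟹  B = -3  ✓
Hence u(x, y) = 2 \sin{\left(y \right)} - 3 \cos{\left(x y \right)}.

Answer: u(x, y) = 2 \sin{\left(y \right)} - 3 \cos{\left(x y \right)}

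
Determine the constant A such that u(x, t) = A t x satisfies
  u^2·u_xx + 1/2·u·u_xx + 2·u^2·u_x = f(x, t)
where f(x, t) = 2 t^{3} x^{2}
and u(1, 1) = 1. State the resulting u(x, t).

Substitute the ansatz u = A t x into the left-hand side.
Derivatives of the ansatz:
  u_xx = 0
  u_x = A t
Term by term:
  u^2·u_xx = 0
  1/2·u·u_xx = 0
  2·u^2·u_x = 2 A^{3} t^{3} x^{2}
So the left-hand side equals
  2 A^{3} t^{3} x^{2}
This must equal f(x, t) = 2 t^{3} x^{2} identically.
Matching coefficients of the independent functions:
  [t^{3} x^{2}]:  2 A^{3} = 2
Solving: A = 1.
Check against the point condition:
  u(1, 1) = 1  ⟹  A = 1  ✓
Hence u(x, t) = t x.

Answer: u(x, t) = t x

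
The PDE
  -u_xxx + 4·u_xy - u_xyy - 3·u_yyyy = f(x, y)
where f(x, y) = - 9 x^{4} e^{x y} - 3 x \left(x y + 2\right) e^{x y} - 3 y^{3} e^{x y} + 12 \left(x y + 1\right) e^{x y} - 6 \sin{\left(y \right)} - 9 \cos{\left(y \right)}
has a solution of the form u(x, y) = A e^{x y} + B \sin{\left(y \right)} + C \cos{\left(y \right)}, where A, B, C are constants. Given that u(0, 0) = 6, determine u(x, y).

Answer: u(x, y) = 3 e^{x y} + 2 \sin{\left(y \right)} + 3 \cos{\left(y \right)}

Derivation:
Substitute the ansatz u = A e^{x y} + B \sin{\left(y \right)} + C \cos{\left(y \right)} into the left-hand side.
Derivatives of the ansatz:
  u_xxx = A y^{3} e^{x y}
  u_xy = A x y e^{x y} + A e^{x y}
  u_xyy = A x^{2} y e^{x y} + 2 A x e^{x y}
  u_yyyy = A x^{4} e^{x y} + B \sin{\left(y \right)} + C \cos{\left(y \right)}
Term by term:
  -u_xxx = - A y^{3} e^{x y}
  4·u_xy = 4 A x y e^{x y} + 4 A e^{x y}
  -u_xyy = - A x^{2} y e^{x y} - 2 A x e^{x y}
  -3·u_yyyy = - 3 A x^{4} e^{x y} - 3 B \sin{\left(y \right)} - 3 C \cos{\left(y \right)}
So the left-hand side equals
  - 3 A x^{4} e^{x y} - A x^{2} y e^{x y} + 4 A x y e^{x y} - 2 A x e^{x y} - A y^{3} e^{x y} + 4 A e^{x y} - 3 B \sin{\left(y \right)} - 3 C \cos{\left(y \right)}
This must equal f(x, y) identically; expanded, f = - 9 x^{4} e^{x y} - 3 x^{2} y e^{x y} + 12 x y e^{x y} - 6 x e^{x y} - 3 y^{3} e^{x y} + 12 e^{x y} - 6 \sin{\left(y \right)} - 9 \cos{\left(y \right)}.
Matching coefficients of the independent functions:
  [x e^{x y}]:  - 2 A = -6
  [x^{4} e^{x y}]:  - 3 A = -9
  [y^{3} e^{x y}, x^{2} y e^{x y}]:  - A = -3
  [x y e^{x y}, e^{x y}]:  4 A = 12
  [\sin{\left(y \right)}]:  - 3 B = -6
  [\cos{\left(y \right)}]:  - 3 C = -9
Solving: A = 3, B = 2, C = 3.
Check against the point condition:
  u(0, 0) = 6  ⟹  A + C = 6  ✓
Hence u(x, y) = 3 e^{x y} + 2 \sin{\left(y \right)} + 3 \cos{\left(y \right)}.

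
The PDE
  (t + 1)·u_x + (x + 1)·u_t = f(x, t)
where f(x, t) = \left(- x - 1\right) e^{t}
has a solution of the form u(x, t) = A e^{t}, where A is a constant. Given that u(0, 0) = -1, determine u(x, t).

Substitute the ansatz u = A e^{t} into the left-hand side.
Derivatives of the ansatz:
  u_x = 0
  u_t = A e^{t}
Term by term:
  (t + 1)·u_x = 0
  (x + 1)·u_t = A x e^{t} + A e^{t}
So the left-hand side equals
  A x e^{t} + A e^{t}
This must equal f(x, t) identically; expanded, f = - x e^{t} - e^{t}.
Matching coefficients of the independent functions:
  [x e^{t}, e^{t}]:  A = -1
Solving: A = -1.
Check against the point condition:
  u(0, 0) = -1  ⟹  A = -1  ✓
Hence u(x, t) = - e^{t}.

Answer: u(x, t) = - e^{t}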